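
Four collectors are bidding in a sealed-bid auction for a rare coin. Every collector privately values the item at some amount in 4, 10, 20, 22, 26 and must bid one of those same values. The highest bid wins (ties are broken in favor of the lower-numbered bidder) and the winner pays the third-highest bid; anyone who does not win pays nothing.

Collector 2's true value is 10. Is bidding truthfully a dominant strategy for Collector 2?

Consider the case where Collector 1 bids 4, Collector 3 bids 4 and Collector 4 bids 20.
Truthful bid 10: loses, pays 0, utility 0.
Bid 20 instead: wins, pays 4, utility 10 - 4 = 6.
Since 6 > 0, bidding 20 is strictly better here, so truthful bidding is not dominant.

No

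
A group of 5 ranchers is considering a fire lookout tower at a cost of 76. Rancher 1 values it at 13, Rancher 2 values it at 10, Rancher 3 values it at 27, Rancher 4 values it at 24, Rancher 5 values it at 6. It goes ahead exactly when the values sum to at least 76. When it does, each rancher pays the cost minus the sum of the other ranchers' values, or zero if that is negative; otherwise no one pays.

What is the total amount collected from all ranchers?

60

Total value 80 ≥ cost 76, so it is built.
Rancher 1: others sum to 67; max(0, 76 - 67) = 9.
Rancher 2: others sum to 70; max(0, 76 - 70) = 6.
Rancher 3: others sum to 53; max(0, 76 - 53) = 23.
Rancher 4: others sum to 56; max(0, 76 - 56) = 20.
Rancher 5: others sum to 74; max(0, 76 - 74) = 2.
Total collected = 9 + 6 + 23 + 20 + 2 = 60.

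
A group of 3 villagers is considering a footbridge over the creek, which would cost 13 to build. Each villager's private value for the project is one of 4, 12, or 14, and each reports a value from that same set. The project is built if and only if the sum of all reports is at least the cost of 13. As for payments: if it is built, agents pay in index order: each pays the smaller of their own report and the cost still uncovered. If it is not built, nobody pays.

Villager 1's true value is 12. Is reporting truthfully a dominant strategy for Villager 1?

No

Consider the case where Villager 2 reports 4 and Villager 3 reports 12.
Truthful report 12: project built, pays 12, utility 12 - 12 = 0.
Report 4 instead: project built, pays 4, utility 12 - 4 = 8.
Since 8 > 0, reporting 4 is strictly better here, so truthful reporting is not dominant.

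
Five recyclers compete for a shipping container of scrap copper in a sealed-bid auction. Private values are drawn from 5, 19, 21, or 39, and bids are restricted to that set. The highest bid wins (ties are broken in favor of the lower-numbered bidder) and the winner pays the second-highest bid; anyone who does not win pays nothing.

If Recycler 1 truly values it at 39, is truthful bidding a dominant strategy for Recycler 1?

Check each profile of the others' bids and compare truth against every alternative bid.
Others bid (5, 5, 5, 5): truth gives 34, best alternative gives 34.
Others bid (5, 5, 5, 19): truth gives 20, best alternative gives 20.
Others bid (5, 5, 19, 5): truth gives 20, best alternative gives 20.
Others bid (5, 5, 19, 19): truth gives 20, best alternative gives 20.
Others bid (5, 19, 5, 5): truth gives 20, best alternative gives 20.
Others bid (5, 19, 5, 19): truth gives 20, best alternative gives 20.
(Remaining 250 profiles checked similarly; truth is weakly best in each.)
In every case the truthful bid is at least as good as any alternative, so it is a dominant strategy.

Yes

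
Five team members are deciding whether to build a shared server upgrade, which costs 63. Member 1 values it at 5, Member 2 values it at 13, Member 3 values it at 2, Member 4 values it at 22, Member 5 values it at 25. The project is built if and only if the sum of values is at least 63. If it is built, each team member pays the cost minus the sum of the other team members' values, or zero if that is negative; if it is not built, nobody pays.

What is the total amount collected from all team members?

49

Total value 67 ≥ cost 63, so it is built.
Member 1: others sum to 62; max(0, 63 - 62) = 1.
Member 2: others sum to 54; max(0, 63 - 54) = 9.
Member 3: others sum to 65; max(0, 63 - 65) = 0.
Member 4: others sum to 45; max(0, 63 - 45) = 18.
Member 5: others sum to 42; max(0, 63 - 42) = 21.
Total collected = 1 + 9 + 0 + 18 + 21 = 49.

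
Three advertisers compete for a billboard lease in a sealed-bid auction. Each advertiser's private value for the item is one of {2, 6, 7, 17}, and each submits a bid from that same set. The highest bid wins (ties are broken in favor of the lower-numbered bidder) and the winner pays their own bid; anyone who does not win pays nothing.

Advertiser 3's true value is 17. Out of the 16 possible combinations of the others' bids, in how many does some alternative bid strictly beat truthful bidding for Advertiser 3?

4

Others bid (2, 2): truth gives 0; bid 6 gives 11 > 0. Violating.
Others bid (2, 6): truth gives 0; bid 7 gives 10 > 0. Violating.
Others bid (6, 2): truth gives 0; bid 7 gives 10 > 0. Violating.
Others bid (6, 6): truth gives 0; bid 7 gives 10 > 0. Violating.
Others bid (2, 7): truth gives 0; no alternative beats it.
Others bid (2, 17): truth gives 0; no alternative beats it.
(Checking all 16 profiles: 4 have a profitable deviation, 12 do not.)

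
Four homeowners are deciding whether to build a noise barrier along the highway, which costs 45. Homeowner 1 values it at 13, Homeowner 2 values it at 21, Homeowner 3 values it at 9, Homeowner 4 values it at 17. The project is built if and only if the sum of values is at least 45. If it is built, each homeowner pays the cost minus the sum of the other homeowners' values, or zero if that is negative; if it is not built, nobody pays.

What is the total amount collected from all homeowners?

Total value 60 ≥ cost 45, so it is built.
Homeowner 1: others sum to 47; max(0, 45 - 47) = 0.
Homeowner 2: others sum to 39; max(0, 45 - 39) = 6.
Homeowner 3: others sum to 51; max(0, 45 - 51) = 0.
Homeowner 4: others sum to 43; max(0, 45 - 43) = 2.
Total collected = 0 + 6 + 0 + 2 = 8.

8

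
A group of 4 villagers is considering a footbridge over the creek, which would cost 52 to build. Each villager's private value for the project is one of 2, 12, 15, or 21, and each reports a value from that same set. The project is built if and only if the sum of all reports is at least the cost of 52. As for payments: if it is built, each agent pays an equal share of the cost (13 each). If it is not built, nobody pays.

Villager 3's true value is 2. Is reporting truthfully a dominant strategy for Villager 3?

Check each profile of the others' reports and compare truth against every alternative report.
Others report (2, 21, 21): truth gives 0, best alternative gives -11.
Others report (12, 12, 21): truth gives 0, best alternative gives -11.
Others report (12, 15, 15): truth gives 0, best alternative gives -11.
Others report (12, 15, 21): truth gives 0, best alternative gives -11.
Others report (12, 21, 12): truth gives 0, best alternative gives -11.
Others report (12, 21, 15): truth gives 0, best alternative gives -11.
(Remaining 58 profiles checked similarly; truth is weakly best in each.)
In every case the truthful report is at least as good as any alternative, so it is a dominant strategy.

Yes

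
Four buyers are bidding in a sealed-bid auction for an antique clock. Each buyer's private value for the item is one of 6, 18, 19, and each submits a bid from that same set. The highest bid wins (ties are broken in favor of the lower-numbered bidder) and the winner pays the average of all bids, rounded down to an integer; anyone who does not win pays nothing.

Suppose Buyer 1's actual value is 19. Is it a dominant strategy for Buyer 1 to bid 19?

Consider the case where Buyer 2 bids 6, Buyer 3 bids 6 and Buyer 4 bids 6.
Truthful bid 19: wins, pays 9, utility 19 - 9 = 10.
Bid 6 instead: wins, pays 6, utility 19 - 6 = 13.
Since 13 > 10, bidding 6 is strictly better here, so truthful bidding is not dominant.

No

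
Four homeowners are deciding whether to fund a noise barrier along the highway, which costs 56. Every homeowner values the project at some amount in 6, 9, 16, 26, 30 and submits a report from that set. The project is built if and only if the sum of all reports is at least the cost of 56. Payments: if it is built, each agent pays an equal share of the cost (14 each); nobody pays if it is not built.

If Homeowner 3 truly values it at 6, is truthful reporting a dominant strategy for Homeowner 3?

Yes

Check each profile of the others' reports and compare truth against every alternative report.
Others report (6, 16, 26): truth gives 0, best alternative gives -8.
Others report (6, 26, 16): truth gives 0, best alternative gives -8.
Others report (9, 9, 30): truth gives 0, best alternative gives -8.
Others report (9, 30, 9): truth gives 0, best alternative gives -8.
Others report (16, 6, 26): truth gives 0, best alternative gives -8.
Others report (16, 16, 16): truth gives 0, best alternative gives -8.
(Remaining 119 profiles checked similarly; truth is weakly best in each.)
In every case the truthful report is at least as good as any alternative, so it is a dominant strategy.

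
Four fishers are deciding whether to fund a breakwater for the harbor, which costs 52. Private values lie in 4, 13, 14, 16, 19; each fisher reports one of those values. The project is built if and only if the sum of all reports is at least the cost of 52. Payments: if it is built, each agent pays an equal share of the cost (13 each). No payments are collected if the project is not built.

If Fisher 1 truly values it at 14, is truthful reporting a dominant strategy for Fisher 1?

No

Consider the case where Fisher 2 reports 4, Fisher 3 reports 13 and Fisher 4 reports 16.
Truthful report 14: project not built, utility 0.
Report 19 instead: project built, pays 13, utility 14 - 13 = 1.
Since 1 > 0, reporting 19 is strictly better here, so truthful reporting is not dominant.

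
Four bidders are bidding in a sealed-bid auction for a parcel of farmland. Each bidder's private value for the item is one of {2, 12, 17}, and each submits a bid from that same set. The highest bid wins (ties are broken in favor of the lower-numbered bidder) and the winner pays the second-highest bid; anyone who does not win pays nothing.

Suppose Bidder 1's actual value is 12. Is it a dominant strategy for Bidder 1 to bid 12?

Yes

Check each profile of the others' bids and compare truth against every alternative bid.
Others bid (2, 2, 2): truth gives 10, best alternative gives 10.
Others bid (2, 2, 12): truth gives 0, best alternative gives 0.
Others bid (2, 2, 17): truth gives 0, best alternative gives 0.
Others bid (2, 12, 2): truth gives 0, best alternative gives 0.
Others bid (2, 12, 12): truth gives 0, best alternative gives 0.
Others bid (2, 12, 17): truth gives 0, best alternative gives 0.
(Remaining 21 profiles checked similarly; truth is weakly best in each.)
In every case the truthful bid is at least as good as any alternative, so it is a dominant strategy.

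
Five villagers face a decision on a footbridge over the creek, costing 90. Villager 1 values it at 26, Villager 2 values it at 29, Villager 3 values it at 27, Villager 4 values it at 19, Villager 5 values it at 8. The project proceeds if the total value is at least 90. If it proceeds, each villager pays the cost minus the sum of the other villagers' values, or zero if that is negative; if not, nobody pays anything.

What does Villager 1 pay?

Total value 109 ≥ cost 90, so the project is built.
The other villagers' values sum to 83.
Cost minus that sum is 90 - 83 = 7.

7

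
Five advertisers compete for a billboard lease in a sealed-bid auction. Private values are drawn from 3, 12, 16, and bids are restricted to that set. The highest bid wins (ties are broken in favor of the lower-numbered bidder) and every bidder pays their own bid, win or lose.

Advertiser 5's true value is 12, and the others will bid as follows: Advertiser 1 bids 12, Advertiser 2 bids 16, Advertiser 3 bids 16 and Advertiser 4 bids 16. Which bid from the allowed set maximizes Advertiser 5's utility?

3

Bid 3: loses but pays 3, utility -3.
Bid 12: loses but pays 12, utility -12.
Bid 16: loses but pays 16, utility -16.
The best choice is 3 with utility -3.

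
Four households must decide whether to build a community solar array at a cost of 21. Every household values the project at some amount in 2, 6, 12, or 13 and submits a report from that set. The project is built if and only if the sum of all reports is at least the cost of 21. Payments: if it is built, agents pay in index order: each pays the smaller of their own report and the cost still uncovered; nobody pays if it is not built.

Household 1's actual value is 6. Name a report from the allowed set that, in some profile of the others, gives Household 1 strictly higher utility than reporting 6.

Suppose Household 2 reports 2, Household 3 reports 6 and Household 4 reports 12.
Report 6: project built, pays 6, utility 6 - 6 = 0.
Report 2: project built, pays 2, utility 6 - 2 = 4.
So reporting 2 beats truth here (4 > 0).

2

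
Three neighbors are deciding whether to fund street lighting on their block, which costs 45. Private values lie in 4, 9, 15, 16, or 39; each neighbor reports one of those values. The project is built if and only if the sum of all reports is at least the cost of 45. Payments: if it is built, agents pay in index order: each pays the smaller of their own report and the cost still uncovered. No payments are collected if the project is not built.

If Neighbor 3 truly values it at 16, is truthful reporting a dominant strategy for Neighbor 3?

Check each profile of the others' reports and compare truth against every alternative report.
Others report (9, 39): truth gives 16, best alternative gives 16.
Others report (15, 39): truth gives 16, best alternative gives 16.
Others report (16, 39): truth gives 16, best alternative gives 16.
Others report (39, 9): truth gives 16, best alternative gives 16.
Others report (39, 15): truth gives 16, best alternative gives 16.
Others report (39, 16): truth gives 16, best alternative gives 16.
(Remaining 19 profiles checked similarly; truth is weakly best in each.)
In every case the truthful report is at least as good as any alternative, so it is a dominant strategy.

Yes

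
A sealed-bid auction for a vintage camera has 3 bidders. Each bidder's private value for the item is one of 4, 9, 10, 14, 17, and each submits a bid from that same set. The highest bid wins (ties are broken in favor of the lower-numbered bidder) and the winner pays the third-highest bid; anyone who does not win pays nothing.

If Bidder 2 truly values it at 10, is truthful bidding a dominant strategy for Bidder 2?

No

Consider the case where Bidder 1 bids 4 and Bidder 3 bids 14.
Truthful bid 10: loses, pays 0, utility 0.
Bid 14 instead: wins, pays 4, utility 10 - 4 = 6.
Since 6 > 0, bidding 14 is strictly better here, so truthful bidding is not dominant.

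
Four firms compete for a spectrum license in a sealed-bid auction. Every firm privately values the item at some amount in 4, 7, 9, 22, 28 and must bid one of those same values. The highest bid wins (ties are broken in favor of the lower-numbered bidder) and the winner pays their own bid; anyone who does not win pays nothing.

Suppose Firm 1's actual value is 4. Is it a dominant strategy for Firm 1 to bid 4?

Check each profile of the others' bids and compare truth against every alternative bid.
Others bid (4, 4, 4): truth gives 0, best alternative gives -3.
Others bid (4, 4, 7): truth gives 0, best alternative gives -3.
Others bid (4, 7, 4): truth gives 0, best alternative gives -3.
Others bid (4, 7, 7): truth gives 0, best alternative gives -3.
Others bid (7, 4, 4): truth gives 0, best alternative gives -3.
Others bid (7, 4, 7): truth gives 0, best alternative gives -3.
(Remaining 119 profiles checked similarly; truth is weakly best in each.)
In every case the truthful bid is at least as good as any alternative, so it is a dominant strategy.

Yes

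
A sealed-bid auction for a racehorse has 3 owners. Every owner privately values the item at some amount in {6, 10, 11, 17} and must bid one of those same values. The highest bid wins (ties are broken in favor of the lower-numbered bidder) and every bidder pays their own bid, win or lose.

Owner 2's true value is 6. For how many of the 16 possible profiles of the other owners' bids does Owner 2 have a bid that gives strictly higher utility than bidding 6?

6

Others bid (6, 6): truth gives -6; bid 10 gives -4 > -6. Violating.
Others bid (6, 10): truth gives -6; bid 10 gives -4 > -6. Violating.
Others bid (6, 11): truth gives -6; bid 11 gives -5 > -6. Violating.
Others bid (10, 6): truth gives -6; bid 11 gives -5 > -6. Violating.
Others bid (6, 17): truth gives -6; no alternative beats it.
Others bid (10, 17): truth gives -6; no alternative beats it.
(Checking all 16 profiles: 6 have a profitable deviation, 10 do not.)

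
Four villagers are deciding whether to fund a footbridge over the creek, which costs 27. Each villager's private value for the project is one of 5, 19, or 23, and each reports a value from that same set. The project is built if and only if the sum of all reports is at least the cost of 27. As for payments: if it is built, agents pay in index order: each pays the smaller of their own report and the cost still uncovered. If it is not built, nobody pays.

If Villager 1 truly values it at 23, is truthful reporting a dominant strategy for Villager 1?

Consider the case where Villager 2 reports 5, Villager 3 reports 5 and Villager 4 reports 5.
Truthful report 23: project built, pays 23, utility 23 - 23 = 0.
Report 19 instead: project built, pays 19, utility 23 - 19 = 4.
Since 4 > 0, reporting 19 is strictly better here, so truthful reporting is not dominant.

No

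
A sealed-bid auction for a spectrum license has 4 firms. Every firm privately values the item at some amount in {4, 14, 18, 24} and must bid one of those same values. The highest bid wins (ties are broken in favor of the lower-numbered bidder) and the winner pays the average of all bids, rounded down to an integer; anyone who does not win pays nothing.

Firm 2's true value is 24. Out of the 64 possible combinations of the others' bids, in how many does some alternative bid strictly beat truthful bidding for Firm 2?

Others bid (4, 4, 4): truth gives 15; bid 14 gives 18 > 15. Violating.
Others bid (4, 4, 14): truth gives 13; bid 14 gives 15 > 13. Violating.
Others bid (4, 4, 18): truth gives 12; bid 18 gives 13 > 12. Violating.
Others bid (4, 14, 4): truth gives 13; bid 14 gives 15 > 13. Violating.
Others bid (4, 4, 24): truth gives 10; no alternative beats it.
Others bid (4, 14, 24): truth gives 8; no alternative beats it.
(Checking all 64 profiles: 18 have a profitable deviation, 46 do not.)

18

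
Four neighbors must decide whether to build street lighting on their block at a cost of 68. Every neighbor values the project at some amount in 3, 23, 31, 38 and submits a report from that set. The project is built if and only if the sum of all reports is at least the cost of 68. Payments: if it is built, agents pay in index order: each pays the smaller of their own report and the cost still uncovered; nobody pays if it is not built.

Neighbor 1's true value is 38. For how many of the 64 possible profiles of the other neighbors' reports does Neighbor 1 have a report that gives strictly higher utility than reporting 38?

Others report (3, 3, 31): truth gives 0; report 31 gives 7 > 0. Violating.
Others report (3, 3, 38): truth gives 0; report 31 gives 7 > 0. Violating.
Others report (3, 23, 23): truth gives 0; report 23 gives 15 > 0. Violating.
Others report (3, 23, 31): truth gives 0; report 23 gives 15 > 0. Violating.
Others report (3, 3, 3): truth gives 0; no alternative beats it.
Others report (3, 3, 23): truth gives 0; no alternative beats it.
(Checking all 64 profiles: 60 have a profitable deviation, 4 do not.)

60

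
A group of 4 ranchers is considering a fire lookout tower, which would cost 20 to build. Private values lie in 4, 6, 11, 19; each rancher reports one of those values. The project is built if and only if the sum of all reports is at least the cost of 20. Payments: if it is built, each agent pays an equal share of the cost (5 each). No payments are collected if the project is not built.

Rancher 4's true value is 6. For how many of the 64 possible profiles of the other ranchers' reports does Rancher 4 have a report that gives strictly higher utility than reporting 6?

1

Others report (4, 4, 4): truth gives 0; report 11 gives 1 > 0. Violating.
Others report (4, 4, 6): truth gives 1; no alternative beats it.
Others report (4, 4, 11): truth gives 1; no alternative beats it.
(Checking all 64 profiles: 1 has a profitable deviation, 63 do not.)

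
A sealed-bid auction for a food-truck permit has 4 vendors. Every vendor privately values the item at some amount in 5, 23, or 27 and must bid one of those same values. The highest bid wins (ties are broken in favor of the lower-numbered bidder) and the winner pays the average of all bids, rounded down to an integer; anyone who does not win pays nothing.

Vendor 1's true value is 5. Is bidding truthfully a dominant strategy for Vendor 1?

Yes

Check each profile of the others' bids and compare truth against every alternative bid.
Others bid (23, 23, 23): truth gives 0, best alternative gives -18.
Others bid (5, 23, 23): truth gives 0, best alternative gives -13.
Others bid (23, 5, 23): truth gives 0, best alternative gives -13.
Others bid (23, 23, 5): truth gives 0, best alternative gives -13.
Others bid (5, 5, 23): truth gives 0, best alternative gives -9.
Others bid (5, 23, 5): truth gives 0, best alternative gives -9.
(Remaining 21 profiles checked similarly; truth is weakly best in each.)
In every case the truthful bid is at least as good as any alternative, so it is a dominant strategy.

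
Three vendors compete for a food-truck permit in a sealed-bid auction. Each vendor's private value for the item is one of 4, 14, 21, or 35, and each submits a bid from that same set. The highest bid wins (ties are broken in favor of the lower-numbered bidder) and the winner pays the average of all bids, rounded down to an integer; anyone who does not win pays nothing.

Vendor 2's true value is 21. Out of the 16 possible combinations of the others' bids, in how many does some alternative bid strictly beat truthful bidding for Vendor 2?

Others bid (4, 4): truth gives 12; bid 14 gives 14 > 12. Violating.
Others bid (4, 14): truth gives 8; bid 14 gives 11 > 8. Violating.
Others bid (21, 4): truth gives 0; bid 35 gives 1 > 0. Violating.
Others bid (4, 21): truth gives 6; no alternative beats it.
Others bid (4, 35): truth gives 0; no alternative beats it.
(Checking all 16 profiles: 3 have a profitable deviation, 13 do not.)

3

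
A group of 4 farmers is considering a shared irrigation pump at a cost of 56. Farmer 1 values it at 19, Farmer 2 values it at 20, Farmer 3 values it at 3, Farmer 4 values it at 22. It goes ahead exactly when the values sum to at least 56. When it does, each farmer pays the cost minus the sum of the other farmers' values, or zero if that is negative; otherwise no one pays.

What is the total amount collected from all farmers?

Total value 64 ≥ cost 56, so it is built.
Farmer 1: others sum to 45; max(0, 56 - 45) = 11.
Farmer 2: others sum to 44; max(0, 56 - 44) = 12.
Farmer 3: others sum to 61; max(0, 56 - 61) = 0.
Farmer 4: others sum to 42; max(0, 56 - 42) = 14.
Total collected = 11 + 12 + 0 + 14 = 37.

37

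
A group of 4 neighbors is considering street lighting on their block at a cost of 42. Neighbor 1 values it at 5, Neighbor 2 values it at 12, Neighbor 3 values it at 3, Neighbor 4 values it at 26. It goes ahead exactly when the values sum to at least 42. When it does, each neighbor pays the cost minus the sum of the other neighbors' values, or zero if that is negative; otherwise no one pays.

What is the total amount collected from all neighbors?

31

Total value 46 ≥ cost 42, so it is built.
Neighbor 1: others sum to 41; max(0, 42 - 41) = 1.
Neighbor 2: others sum to 34; max(0, 42 - 34) = 8.
Neighbor 3: others sum to 43; max(0, 42 - 43) = 0.
Neighbor 4: others sum to 20; max(0, 42 - 20) = 22.
Total collected = 1 + 8 + 0 + 22 = 31.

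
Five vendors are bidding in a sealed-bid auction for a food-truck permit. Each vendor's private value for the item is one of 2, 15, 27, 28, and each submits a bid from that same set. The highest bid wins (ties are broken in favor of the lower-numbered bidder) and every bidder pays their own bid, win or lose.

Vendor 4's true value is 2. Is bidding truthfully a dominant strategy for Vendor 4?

Check each profile of the others' bids and compare truth against every alternative bid.
Others bid (2, 2, 2, 27): truth gives -2, best alternative gives -15.
Others bid (2, 2, 2, 28): truth gives -2, best alternative gives -15.
Others bid (2, 2, 15, 2): truth gives -2, best alternative gives -15.
Others bid (2, 2, 15, 15): truth gives -2, best alternative gives -15.
Others bid (2, 2, 15, 27): truth gives -2, best alternative gives -15.
Others bid (2, 2, 15, 28): truth gives -2, best alternative gives -15.
(Remaining 250 profiles checked similarly; truth is weakly best in each.)
In every case the truthful bid is at least as good as any alternative, so it is a dominant strategy.

Yes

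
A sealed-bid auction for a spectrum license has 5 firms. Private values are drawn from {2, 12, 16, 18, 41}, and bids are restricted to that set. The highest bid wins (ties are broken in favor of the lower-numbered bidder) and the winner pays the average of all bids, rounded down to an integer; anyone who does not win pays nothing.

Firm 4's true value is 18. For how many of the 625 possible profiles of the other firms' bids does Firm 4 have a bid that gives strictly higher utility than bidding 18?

79

Others bid (2, 2, 2, 2): truth gives 13; bid 12 gives 14 > 13. Violating.
Others bid (2, 2, 2, 12): truth gives 11; bid 12 gives 12 > 11. Violating.
Others bid (2, 2, 2, 16): truth gives 10; bid 16 gives 11 > 10. Violating.
Others bid (2, 2, 2, 41): truth gives 0; bid 41 gives 1 > 0. Violating.
Others bid (2, 2, 2, 18): truth gives 10; no alternative beats it.
Others bid (2, 2, 12, 18): truth gives 8; no alternative beats it.
(Checking all 625 profiles: 79 have a profitable deviation, 546 do not.)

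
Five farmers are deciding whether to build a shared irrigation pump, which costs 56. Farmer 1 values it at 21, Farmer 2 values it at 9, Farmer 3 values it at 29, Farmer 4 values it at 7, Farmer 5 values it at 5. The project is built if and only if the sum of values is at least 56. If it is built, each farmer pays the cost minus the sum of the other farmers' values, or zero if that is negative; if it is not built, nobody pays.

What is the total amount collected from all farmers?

20

Total value 71 ≥ cost 56, so it is built.
Farmer 1: others sum to 50; max(0, 56 - 50) = 6.
Farmer 2: others sum to 62; max(0, 56 - 62) = 0.
Farmer 3: others sum to 42; max(0, 56 - 42) = 14.
Farmer 4: others sum to 64; max(0, 56 - 64) = 0.
Farmer 5: others sum to 66; max(0, 56 - 66) = 0.
Total collected = 6 + 0 + 14 + 0 + 0 = 20.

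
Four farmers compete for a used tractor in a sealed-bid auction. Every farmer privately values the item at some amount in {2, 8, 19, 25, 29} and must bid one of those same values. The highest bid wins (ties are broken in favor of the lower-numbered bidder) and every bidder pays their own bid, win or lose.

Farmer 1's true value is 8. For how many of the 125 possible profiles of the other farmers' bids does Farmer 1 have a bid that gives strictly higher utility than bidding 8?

Others bid (2, 2, 2): truth gives 0; bid 2 gives 6 > 0. Violating.
Others bid (2, 2, 19): truth gives -8; bid 2 gives -2 > -8. Violating.
Others bid (2, 2, 25): truth gives -8; bid 2 gives -2 > -8. Violating.
Others bid (2, 2, 29): truth gives -8; bid 2 gives -2 > -8. Violating.
Others bid (2, 2, 8): truth gives 0; no alternative beats it.
Others bid (2, 8, 2): truth gives 0; no alternative beats it.
(Checking all 125 profiles: 118 have a profitable deviation, 7 do not.)

118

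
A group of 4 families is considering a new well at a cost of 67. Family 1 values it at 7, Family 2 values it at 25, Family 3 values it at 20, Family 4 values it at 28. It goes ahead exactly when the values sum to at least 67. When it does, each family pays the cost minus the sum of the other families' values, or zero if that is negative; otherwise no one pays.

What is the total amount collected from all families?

34

Total value 80 ≥ cost 67, so it is built.
Family 1: others sum to 73; max(0, 67 - 73) = 0.
Family 2: others sum to 55; max(0, 67 - 55) = 12.
Family 3: others sum to 60; max(0, 67 - 60) = 7.
Family 4: others sum to 52; max(0, 67 - 52) = 15.
Total collected = 0 + 12 + 7 + 15 = 34.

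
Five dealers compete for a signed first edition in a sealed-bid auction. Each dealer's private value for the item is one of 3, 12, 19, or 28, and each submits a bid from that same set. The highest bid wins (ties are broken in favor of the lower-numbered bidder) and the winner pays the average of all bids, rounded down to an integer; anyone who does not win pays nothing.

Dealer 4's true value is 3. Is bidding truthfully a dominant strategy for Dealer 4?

Yes

Check each profile of the others' bids and compare truth against every alternative bid.
Others bid (3, 3, 3, 12): truth gives 0, best alternative gives -3.
Others bid (3, 3, 3, 3): truth gives 0, best alternative gives -1.
Others bid (3, 3, 3, 19): truth gives 0, best alternative gives 0.
Others bid (3, 3, 3, 28): truth gives 0, best alternative gives 0.
Others bid (3, 3, 12, 3): truth gives 0, best alternative gives 0.
Others bid (3, 3, 12, 12): truth gives 0, best alternative gives 0.
(Remaining 250 profiles checked similarly; truth is weakly best in each.)
In every case the truthful bid is at least as good as any alternative, so it is a dominant strategy.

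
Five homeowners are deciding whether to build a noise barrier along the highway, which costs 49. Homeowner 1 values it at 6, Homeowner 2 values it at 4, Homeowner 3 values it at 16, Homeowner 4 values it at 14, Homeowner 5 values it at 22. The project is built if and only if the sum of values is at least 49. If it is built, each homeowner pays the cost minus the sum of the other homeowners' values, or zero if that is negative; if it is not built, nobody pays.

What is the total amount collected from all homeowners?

Total value 62 ≥ cost 49, so it is built.
Homeowner 1: others sum to 56; max(0, 49 - 56) = 0.
Homeowner 2: others sum to 58; max(0, 49 - 58) = 0.
Homeowner 3: others sum to 46; max(0, 49 - 46) = 3.
Homeowner 4: others sum to 48; max(0, 49 - 48) = 1.
Homeowner 5: others sum to 40; max(0, 49 - 40) = 9.
Total collected = 0 + 0 + 3 + 1 + 9 = 13.

13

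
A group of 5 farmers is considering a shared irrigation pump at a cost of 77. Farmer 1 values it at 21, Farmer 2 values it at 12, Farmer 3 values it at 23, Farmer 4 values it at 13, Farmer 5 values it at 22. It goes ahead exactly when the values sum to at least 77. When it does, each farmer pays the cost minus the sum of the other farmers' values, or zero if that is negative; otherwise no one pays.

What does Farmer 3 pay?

Total value 91 ≥ cost 77, so the project is built.
The other farmers' values sum to 68.
Cost minus that sum is 77 - 68 = 9.

9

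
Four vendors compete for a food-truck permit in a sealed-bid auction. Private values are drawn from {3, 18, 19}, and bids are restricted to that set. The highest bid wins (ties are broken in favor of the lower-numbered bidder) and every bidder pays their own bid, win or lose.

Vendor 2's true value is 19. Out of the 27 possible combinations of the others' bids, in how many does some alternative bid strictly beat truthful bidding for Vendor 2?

13

Others bid (3, 3, 3): truth gives 0; bid 18 gives 1 > 0. Violating.
Others bid (3, 3, 18): truth gives 0; bid 18 gives 1 > 0. Violating.
Others bid (3, 18, 3): truth gives 0; bid 18 gives 1 > 0. Violating.
Others bid (3, 18, 18): truth gives 0; bid 18 gives 1 > 0. Violating.
Others bid (3, 3, 19): truth gives 0; no alternative beats it.
Others bid (3, 18, 19): truth gives 0; no alternative beats it.
(Checking all 27 profiles: 13 have a profitable deviation, 14 do not.)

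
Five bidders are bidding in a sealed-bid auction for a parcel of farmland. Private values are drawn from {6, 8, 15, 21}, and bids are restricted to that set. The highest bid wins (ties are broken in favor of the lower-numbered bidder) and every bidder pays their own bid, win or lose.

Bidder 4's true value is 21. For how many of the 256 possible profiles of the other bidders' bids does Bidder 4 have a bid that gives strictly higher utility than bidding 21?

172

Others bid (6, 6, 6, 6): truth gives 0; bid 8 gives 13 > 0. Violating.
Others bid (6, 6, 6, 8): truth gives 0; bid 8 gives 13 > 0. Violating.
Others bid (6, 6, 6, 15): truth gives 0; bid 15 gives 6 > 0. Violating.
Others bid (6, 6, 8, 6): truth gives 0; bid 15 gives 6 > 0. Violating.
Others bid (6, 6, 6, 21): truth gives 0; no alternative beats it.
Others bid (6, 6, 8, 21): truth gives 0; no alternative beats it.
(Checking all 256 profiles: 172 have a profitable deviation, 84 do not.)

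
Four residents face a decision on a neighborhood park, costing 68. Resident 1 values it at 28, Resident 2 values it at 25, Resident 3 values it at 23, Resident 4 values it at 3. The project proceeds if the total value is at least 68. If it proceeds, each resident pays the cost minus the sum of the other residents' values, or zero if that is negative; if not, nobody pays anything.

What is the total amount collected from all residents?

43

Total value 79 ≥ cost 68, so it is built.
Resident 1: others sum to 51; max(0, 68 - 51) = 17.
Resident 2: others sum to 54; max(0, 68 - 54) = 14.
Resident 3: others sum to 56; max(0, 68 - 56) = 12.
Resident 4: others sum to 76; max(0, 68 - 76) = 0.
Total collected = 17 + 14 + 12 + 0 = 43.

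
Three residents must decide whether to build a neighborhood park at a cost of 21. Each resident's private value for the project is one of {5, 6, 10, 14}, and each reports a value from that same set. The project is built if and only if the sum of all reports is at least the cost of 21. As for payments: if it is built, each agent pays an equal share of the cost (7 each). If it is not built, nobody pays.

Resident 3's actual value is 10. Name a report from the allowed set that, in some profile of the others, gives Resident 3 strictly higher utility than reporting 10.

14

Suppose Resident 1 reports 5 and Resident 2 reports 5.
Report 10: project not built, utility 0.
Report 14: project built, pays 7, utility 10 - 7 = 3.
So reporting 14 beats truth here (3 > 0).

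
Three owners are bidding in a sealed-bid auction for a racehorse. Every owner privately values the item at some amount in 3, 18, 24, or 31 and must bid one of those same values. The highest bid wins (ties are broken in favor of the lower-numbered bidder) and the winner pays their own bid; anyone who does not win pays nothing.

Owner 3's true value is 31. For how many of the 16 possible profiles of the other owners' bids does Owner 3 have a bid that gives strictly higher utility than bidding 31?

Others bid (3, 3): truth gives 0; bid 18 gives 13 > 0. Violating.
Others bid (3, 18): truth gives 0; bid 24 gives 7 > 0. Violating.
Others bid (18, 3): truth gives 0; bid 24 gives 7 > 0. Violating.
Others bid (18, 18): truth gives 0; bid 24 gives 7 > 0. Violating.
Others bid (3, 24): truth gives 0; no alternative beats it.
Others bid (3, 31): truth gives 0; no alternative beats it.
(Checking all 16 profiles: 4 have a profitable deviation, 12 do not.)

4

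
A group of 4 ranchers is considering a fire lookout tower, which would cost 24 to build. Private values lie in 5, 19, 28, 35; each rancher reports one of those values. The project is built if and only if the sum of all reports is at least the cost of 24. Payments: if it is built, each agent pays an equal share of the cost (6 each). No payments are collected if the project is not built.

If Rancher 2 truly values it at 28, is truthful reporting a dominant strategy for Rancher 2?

Yes

Check each profile of the others' reports and compare truth against every alternative report.
Others report (5, 5, 5): truth gives 22, best alternative gives 22.
Others report (5, 5, 19): truth gives 22, best alternative gives 22.
Others report (5, 5, 28): truth gives 22, best alternative gives 22.
Others report (5, 5, 35): truth gives 22, best alternative gives 22.
Others report (5, 19, 5): truth gives 22, best alternative gives 22.
Others report (5, 19, 19): truth gives 22, best alternative gives 22.
(Remaining 58 profiles checked similarly; truth is weakly best in each.)
In every case the truthful report is at least as good as any alternative, so it is a dominant strategy.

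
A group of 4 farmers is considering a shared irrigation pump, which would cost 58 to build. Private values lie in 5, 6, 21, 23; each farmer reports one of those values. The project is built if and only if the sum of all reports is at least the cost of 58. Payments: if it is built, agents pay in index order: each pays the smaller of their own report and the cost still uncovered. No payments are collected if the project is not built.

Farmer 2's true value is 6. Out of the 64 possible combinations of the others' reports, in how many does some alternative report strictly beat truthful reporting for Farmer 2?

8

Others report (21, 21, 21): truth gives 0; report 5 gives 1 > 0. Violating.
Others report (21, 21, 23): truth gives 0; report 5 gives 1 > 0. Violating.
Others report (21, 23, 21): truth gives 0; report 5 gives 1 > 0. Violating.
Others report (21, 23, 23): truth gives 0; report 5 gives 1 > 0. Violating.
Others report (5, 5, 5): truth gives 0; no alternative beats it.
Others report (5, 5, 6): truth gives 0; no alternative beats it.
(Checking all 64 profiles: 8 have a profitable deviation, 56 do not.)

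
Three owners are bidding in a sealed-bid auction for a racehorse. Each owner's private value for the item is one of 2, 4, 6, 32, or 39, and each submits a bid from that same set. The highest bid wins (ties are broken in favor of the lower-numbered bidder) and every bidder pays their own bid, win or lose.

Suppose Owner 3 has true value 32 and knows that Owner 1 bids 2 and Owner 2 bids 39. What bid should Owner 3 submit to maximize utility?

2

Bid 2: loses but pays 2, utility -2.
Bid 4: loses but pays 4, utility -4.
Bid 6: loses but pays 6, utility -6.
Bid 32: loses but pays 32, utility -32.
Bid 39: loses but pays 39, utility -39.
The best choice is 2 with utility -2.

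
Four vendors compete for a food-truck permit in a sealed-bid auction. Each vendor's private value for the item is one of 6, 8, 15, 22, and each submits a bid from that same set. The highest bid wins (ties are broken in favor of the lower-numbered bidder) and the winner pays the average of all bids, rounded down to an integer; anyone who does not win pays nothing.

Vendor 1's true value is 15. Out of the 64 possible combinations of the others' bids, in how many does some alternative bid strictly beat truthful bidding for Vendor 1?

17

Others bid (6, 6, 6): truth gives 7; bid 6 gives 9 > 7. Violating.
Others bid (6, 6, 8): truth gives 7; bid 8 gives 8 > 7. Violating.
Others bid (6, 6, 22): truth gives 0; bid 22 gives 1 > 0. Violating.
Others bid (6, 8, 6): truth gives 7; bid 8 gives 8 > 7. Violating.
Others bid (6, 6, 15): truth gives 5; no alternative beats it.
Others bid (6, 8, 15): truth gives 4; no alternative beats it.
(Checking all 64 profiles: 17 have a profitable deviation, 47 do not.)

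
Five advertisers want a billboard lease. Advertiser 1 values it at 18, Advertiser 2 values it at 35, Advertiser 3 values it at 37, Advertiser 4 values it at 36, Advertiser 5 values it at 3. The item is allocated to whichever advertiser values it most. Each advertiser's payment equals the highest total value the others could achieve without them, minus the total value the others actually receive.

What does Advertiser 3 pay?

36

Advertiser 3 has the highest value and receives the item.
Without Advertiser 3, the item would go to the next-highest value, 36, so the others could achieve 36.
With Advertiser 3 present and winning, the others receive nothing, so their total is 0.
Payment = 36 - 0 = 36.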